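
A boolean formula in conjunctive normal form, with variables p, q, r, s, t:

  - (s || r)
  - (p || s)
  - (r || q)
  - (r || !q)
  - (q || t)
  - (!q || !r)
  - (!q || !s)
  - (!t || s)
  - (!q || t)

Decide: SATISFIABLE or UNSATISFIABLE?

Set p = False and propagate.
  then s is forced to True.
  then q is forced to False.
  then r is forced to True.
  then t is forced to True.
So p=False, q=False, r=True, s=True, t=True is a satisfying assignment.

SATISFIABLE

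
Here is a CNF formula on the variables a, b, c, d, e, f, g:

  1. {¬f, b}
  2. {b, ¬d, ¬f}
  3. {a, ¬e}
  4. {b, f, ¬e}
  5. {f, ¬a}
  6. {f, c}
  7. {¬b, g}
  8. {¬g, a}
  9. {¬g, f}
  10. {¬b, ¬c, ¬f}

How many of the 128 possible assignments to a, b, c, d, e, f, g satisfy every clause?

Satisfying assignments:
  a=F b=F c=T d=F e=F f=F g=F
  a=F b=F c=T d=T e=F f=F g=F
  a=T b=T c=F d=F e=F f=T g=T
  a=T b=T c=F d=F e=T f=T g=T
  a=T b=T c=F d=T e=F f=T g=T
  a=T b=T c=F d=T e=T f=T g=T
Count: 6.

6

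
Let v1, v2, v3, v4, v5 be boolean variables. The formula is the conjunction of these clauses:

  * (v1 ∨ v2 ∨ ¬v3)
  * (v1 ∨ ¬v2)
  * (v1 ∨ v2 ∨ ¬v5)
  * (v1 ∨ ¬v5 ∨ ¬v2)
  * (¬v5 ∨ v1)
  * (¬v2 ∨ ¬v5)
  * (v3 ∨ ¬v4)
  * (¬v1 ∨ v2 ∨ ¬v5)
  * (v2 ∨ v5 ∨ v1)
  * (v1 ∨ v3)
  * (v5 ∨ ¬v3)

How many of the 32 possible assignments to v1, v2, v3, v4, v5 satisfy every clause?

Satisfying assignments:
  v1=1 v2=0 v3=0 v4=0 v5=0
  v1=1 v2=1 v3=0 v4=0 v5=0
That's 2 in total.

2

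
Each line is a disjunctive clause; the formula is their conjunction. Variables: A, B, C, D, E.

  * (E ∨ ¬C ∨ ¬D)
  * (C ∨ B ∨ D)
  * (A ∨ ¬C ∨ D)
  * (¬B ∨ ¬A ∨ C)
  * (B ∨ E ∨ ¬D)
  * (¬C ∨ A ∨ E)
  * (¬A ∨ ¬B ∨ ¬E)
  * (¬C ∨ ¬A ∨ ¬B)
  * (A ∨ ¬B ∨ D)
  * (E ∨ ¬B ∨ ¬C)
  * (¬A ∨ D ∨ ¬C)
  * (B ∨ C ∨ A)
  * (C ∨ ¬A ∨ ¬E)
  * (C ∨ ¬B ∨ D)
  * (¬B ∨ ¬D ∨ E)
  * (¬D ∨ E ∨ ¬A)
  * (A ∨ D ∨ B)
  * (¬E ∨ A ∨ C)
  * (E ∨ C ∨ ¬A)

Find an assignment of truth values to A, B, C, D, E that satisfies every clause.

Set A = False and propagate.
Set B = True and propagate.
  then D is forced to True.
  then E is forced to True.
  then C is forced to True.
Check each clause:
  1. (¬D ∨ ¬C ∨ E) — E is true.
  2. (D ∨ B ∨ C) — B is true.
  3. (¬C ∨ A ∨ D) — D is true.
  4. (C ∨ ¬A ∨ ¬B) — C is true.
  5. (¬D ∨ B ∨ E) — B is true.
  6. (E ∨ A ∨ ¬C) — E is true.
  7. (¬E ∨ ¬B ∨ ¬A) — ¬A is true.
  8. (¬B ∨ ¬C ∨ ¬A) — ¬A is true.
  9. (¬B ∨ D ∨ A) — D is true.
  10. (¬B ∨ ¬C ∨ E) — E is true.
  11. (¬C ∨ ¬A ∨ D) — D is true.
  12. (A ∨ B ∨ C) — B is true.
  13. (¬A ∨ ¬E ∨ C) — C is true.
  14. (C ∨ ¬B ∨ D) — C is true.
  15. (E ∨ ¬B ∨ ¬D) — E is true.
  16. (E ∨ ¬A ∨ ¬D) — E is true.
  17. (B ∨ D ∨ A) — B is true.
  18. (A ∨ C ∨ ¬E) — C is true.
  19. (E ∨ ¬A ∨ C) — C is true.

A = 0  B = 1  C = 1  D = 1  E = 1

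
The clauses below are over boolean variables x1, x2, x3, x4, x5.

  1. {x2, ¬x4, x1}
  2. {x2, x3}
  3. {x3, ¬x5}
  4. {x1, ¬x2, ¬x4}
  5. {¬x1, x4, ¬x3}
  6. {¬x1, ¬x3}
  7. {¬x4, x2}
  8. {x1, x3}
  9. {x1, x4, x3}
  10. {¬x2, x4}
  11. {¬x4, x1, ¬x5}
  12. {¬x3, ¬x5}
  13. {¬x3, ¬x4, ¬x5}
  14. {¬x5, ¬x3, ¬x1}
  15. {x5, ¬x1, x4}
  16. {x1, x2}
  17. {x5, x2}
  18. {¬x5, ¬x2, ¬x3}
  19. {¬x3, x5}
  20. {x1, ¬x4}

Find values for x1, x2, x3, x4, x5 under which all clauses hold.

Branch on x1: take x1 = True.
  then x3 is forced to False.
  then x2 is forced to True.
  then x5 is forced to False.
  then x4 is forced to True.

x1=1, x2=1, x3=0, x4=1, x5=0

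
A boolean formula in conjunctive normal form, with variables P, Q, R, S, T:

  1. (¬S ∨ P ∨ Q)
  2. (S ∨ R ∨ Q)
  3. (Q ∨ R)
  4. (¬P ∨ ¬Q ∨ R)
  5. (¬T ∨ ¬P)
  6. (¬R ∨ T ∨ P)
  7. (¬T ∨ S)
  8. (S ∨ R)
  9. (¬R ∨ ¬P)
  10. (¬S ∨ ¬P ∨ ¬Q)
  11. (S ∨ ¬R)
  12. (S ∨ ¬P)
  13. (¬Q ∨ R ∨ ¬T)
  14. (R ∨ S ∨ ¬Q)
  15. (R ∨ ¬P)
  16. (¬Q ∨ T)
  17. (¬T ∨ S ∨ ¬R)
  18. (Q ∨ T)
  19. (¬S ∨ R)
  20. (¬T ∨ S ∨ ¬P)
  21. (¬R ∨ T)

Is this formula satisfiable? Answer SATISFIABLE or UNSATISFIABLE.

Try P = False.
Branch on Q: take Q = True.
  then T is forced to True.
  then S is forced to True.
  then R is forced to True.
So P = 0  Q = 1  R = 1  S = 1  T = 1 is a satisfying assignment.

SATISFIABLE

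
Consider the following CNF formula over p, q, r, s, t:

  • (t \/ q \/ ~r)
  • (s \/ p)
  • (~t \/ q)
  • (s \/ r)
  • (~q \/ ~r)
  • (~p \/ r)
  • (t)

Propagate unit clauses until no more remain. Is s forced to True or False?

Unit clause (t) sets t = True.
(q \/ ~t): since t = True, the clause reduces to (q). q = True.
(~r \/ ~q): since q = True, the clause reduces to (~r). r = False.
(r \/ s) with r = False leaves only s, so s = True.

True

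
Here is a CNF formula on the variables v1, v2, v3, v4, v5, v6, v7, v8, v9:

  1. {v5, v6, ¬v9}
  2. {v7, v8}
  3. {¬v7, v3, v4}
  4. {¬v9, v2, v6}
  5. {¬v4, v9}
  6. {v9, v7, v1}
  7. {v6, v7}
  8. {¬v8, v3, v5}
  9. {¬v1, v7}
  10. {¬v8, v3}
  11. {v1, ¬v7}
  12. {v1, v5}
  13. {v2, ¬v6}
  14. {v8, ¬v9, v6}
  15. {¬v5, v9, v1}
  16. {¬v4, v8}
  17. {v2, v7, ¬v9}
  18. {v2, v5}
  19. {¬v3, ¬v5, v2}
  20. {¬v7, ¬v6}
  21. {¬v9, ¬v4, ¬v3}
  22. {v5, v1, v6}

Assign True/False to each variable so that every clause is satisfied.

v1 = True, v2 = True, v3 = True, v4 = False, v5 = True, v6 = False, v7 = True, v8 = False, v9 = False

Pure literal: v2 appears only positively; assign v2 = True.
Try v1 = True.
  then v7 is forced to True.
  then v6 is forced to False.
Set v3 = True and propagate.
Set v4 = False and propagate.
For the remaining variables, v5 = True, v8 = False, v9 = False works.
Every clause has at least one true literal under this assignment.
Check each clause:
  1. {¬v9, v6, v5} — v5 is true.
  2. {v8, v7} — v7 is true.
  3. {v4, ¬v7, v3} — v3 is true.
  4. {v2, v6, ¬v9} — v2 is true.
  5. {¬v4, v9} — ¬v4 is true.
  6. {v9, v7, v1} — v1 is true.
  7. {v7, v6} — v7 is true.
  8. {¬v8, v5, v3} — ¬v8 is true.
  9. {¬v1, v7} — v7 is true.
  10. {v3, ¬v8} — ¬v8 is true.
  11. {¬v7, v1} — v1 is true.
  12. {v5, v1} — v1 is true.
  13. {v2, ¬v6} — ¬v6 is true.
  14. {v8, v6, ¬v9} — ¬v9 is true.
  15. {¬v5, v9, v1} — v1 is true.
  16. {¬v4, v8} — ¬v4 is true.
  17. {¬v9, v2, v7} — v2 is true.
  18. {v2, v5} — v2 is true.
  19. {¬v5, ¬v3, v2} — v2 is true.
  20. {¬v7, ¬v6} — ¬v6 is true.
  21. {¬v4, ¬v3, ¬v9} — ¬v4 is true.
  22. {v5, v6, v1} — v1 is true.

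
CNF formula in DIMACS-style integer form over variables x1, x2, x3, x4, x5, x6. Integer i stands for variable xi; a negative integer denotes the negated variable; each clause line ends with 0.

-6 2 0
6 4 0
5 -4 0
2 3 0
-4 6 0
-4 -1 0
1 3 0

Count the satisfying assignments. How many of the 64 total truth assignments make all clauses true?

Satisfying assignments:
  x1=F x2=T x3=T x4=F x5=F x6=T
  x1=F x2=T x3=T x4=F x5=T x6=T
  x1=F x2=T x3=T x4=T x5=T x6=T
  x1=T x2=T x3=F x4=F x5=F x6=T
  x1=T x2=T x3=F x4=F x5=T x6=T
  x1=T x2=T x3=T x4=F x5=F x6=T
  x1=T x2=T x3=T x4=F x5=T x6=T
That's 7 in total.

7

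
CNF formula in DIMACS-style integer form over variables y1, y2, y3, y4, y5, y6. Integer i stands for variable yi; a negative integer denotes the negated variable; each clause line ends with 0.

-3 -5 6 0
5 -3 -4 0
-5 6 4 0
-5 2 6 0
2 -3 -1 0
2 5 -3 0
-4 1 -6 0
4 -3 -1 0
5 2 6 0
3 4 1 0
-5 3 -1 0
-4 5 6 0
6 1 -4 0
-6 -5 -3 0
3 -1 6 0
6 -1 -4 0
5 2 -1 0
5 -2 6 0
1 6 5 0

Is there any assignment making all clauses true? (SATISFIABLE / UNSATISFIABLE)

SATISFIABLE

Set y1 = True and propagate.
The remaining clauses are satisfied by y2 = True, y3 = False, y4 = False, y5 = False, y6 = True.
So y1 = True, y2 = True, y3 = False, y4 = False, y5 = False, y6 = True is a satisfying assignment.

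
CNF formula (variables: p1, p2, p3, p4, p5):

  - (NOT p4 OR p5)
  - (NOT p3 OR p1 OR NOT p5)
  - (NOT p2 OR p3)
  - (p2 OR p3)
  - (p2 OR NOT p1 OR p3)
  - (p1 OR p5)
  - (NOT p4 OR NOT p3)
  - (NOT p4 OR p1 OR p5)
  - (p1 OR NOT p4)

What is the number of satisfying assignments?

4

The models are:
  p1=T p2=F p3=T p4=F p5=F
  p1=T p2=F p3=T p4=F p5=T
  p1=T p2=T p3=T p4=F p5=F
  p1=T p2=T p3=T p4=F p5=T
Count: 4.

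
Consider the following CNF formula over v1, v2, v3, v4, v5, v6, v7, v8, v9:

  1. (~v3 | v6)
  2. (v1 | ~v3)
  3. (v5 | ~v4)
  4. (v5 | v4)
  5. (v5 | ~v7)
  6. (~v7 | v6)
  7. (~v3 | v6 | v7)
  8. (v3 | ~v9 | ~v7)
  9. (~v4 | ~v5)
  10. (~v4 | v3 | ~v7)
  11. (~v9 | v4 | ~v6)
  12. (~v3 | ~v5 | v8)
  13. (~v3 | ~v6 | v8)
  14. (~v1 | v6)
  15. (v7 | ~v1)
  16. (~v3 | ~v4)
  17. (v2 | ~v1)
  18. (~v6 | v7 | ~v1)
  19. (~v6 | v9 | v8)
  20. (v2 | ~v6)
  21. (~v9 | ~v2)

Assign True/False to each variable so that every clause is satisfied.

v1 = 1, v2 = 1, v3 = 1, v4 = 0, v5 = 1, v6 = 1, v7 = 1, v8 = 1, v9 = 0

v8 occurs only positively in the remaining clauses — set v8 = True.
Set v1 = True and propagate.
  then v6 is forced to True.
  then v7 is forced to True.
  then v5 is forced to True.
  then v4 is forced to False.
  then v9 is forced to False.
  then v2 is forced to True.
v3 is now unconstrained; take v3 = True.
Check each clause:
  1. (~v3 | v6) — v6 is true.
  2. (v1 | ~v3) — v1 is true.
  3. (v5 | ~v4) — ~v4 is true.
  4. (v5 | v4) — v5 is true.
  5. (~v7 | v5) — v5 is true.
  6. (v6 | ~v7) — v6 is true.
  7. (~v3 | v7 | v6) — v6 is true.
  8. (~v9 | ~v7 | v3) — v3 is true.
  9. (~v5 | ~v4) — ~v4 is true.
  10. (~v7 | ~v4 | v3) — v3 is true.
  11. (~v9 | ~v6 | v4) — ~v9 is true.
  12. (v8 | ~v3 | ~v5) — v8 is true.
  13. (v8 | ~v6 | ~v3) — v8 is true.
  14. (~v1 | v6) — v6 is true.
  15. (v7 | ~v1) — v7 is true.
  16. (~v3 | ~v4) — ~v4 is true.
  17. (~v1 | v2) — v2 is true.
  18. (v7 | ~v6 | ~v1) — v7 is true.
  19. (~v6 | v9 | v8) — v8 is true.
  20. (~v6 | v2) — v2 is true.
  21. (~v9 | ~v2) — ~v9 is true.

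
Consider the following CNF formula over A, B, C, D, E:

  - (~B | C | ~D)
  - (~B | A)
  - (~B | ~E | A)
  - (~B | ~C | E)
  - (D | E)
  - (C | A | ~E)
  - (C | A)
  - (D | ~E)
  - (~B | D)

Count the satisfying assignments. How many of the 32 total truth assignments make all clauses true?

Satisfying assignments:
  A=F B=F C=T D=T E=F
  A=F B=F C=T D=T E=T
  A=T B=F C=F D=T E=F
  A=T B=F C=F D=T E=T
  A=T B=F C=T D=T E=F
  A=T B=F C=T D=T E=T
  A=T B=T C=T D=T E=T
Count: 7.

7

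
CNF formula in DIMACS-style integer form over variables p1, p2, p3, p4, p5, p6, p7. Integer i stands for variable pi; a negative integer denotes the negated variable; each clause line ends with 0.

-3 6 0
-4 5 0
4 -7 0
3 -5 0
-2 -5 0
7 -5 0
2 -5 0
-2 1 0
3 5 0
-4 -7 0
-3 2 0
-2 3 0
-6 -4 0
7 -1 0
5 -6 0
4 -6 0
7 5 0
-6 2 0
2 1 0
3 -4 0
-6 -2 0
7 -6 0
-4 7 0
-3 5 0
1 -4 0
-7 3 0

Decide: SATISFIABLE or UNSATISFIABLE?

UNSATISFIABLE

p5 = True:
  propagation gives p3=True, p6=True, p2=False; an empty clause results — contradiction.
p5 = False:
  propagation gives p4=False, p7=False; an empty clause results — contradiction.
Every branch closes, so no satisfying assignment exists.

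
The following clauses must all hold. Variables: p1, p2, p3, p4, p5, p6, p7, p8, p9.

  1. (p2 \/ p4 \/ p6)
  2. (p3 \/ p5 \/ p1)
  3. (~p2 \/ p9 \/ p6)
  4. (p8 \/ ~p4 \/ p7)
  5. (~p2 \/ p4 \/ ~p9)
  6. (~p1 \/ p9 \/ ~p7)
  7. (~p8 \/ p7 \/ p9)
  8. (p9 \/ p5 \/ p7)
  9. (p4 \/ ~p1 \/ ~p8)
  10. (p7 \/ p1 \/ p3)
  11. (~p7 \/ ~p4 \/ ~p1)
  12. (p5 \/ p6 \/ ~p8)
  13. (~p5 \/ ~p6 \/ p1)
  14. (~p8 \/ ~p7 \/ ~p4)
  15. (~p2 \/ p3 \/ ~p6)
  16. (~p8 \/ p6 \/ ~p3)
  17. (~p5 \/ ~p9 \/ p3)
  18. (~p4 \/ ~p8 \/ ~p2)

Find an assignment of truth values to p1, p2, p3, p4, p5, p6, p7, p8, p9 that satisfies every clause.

p1 = F, p2 = F, p3 = T, p4 = F, p5 = F, p6 = T, p7 = T, p8 = F, p9 = T

Try p1 = False.
Set p2 = False and propagate.
The remaining clauses are satisfied by p3 = True, p4 = False, p5 = False, p6 = True, p7 = True, p8 = False, p9 = True.
Check each clause:
  1. (p2 \/ p4 \/ p6) — p6 is true.
  2. (p1 \/ p5 \/ p3) — p3 is true.
  3. (p6 \/ p9 \/ ~p2) — p9 is true.
  4. (p7 \/ p8 \/ ~p4) — ~p4 is true.
  5. (p4 \/ ~p2 \/ ~p9) — ~p2 is true.
  6. (~p7 \/ ~p1 \/ p9) — p9 is true.
  7. (p9 \/ ~p8 \/ p7) — ~p8 is true.
  8. (p5 \/ p7 \/ p9) — p9 is true.
  9. (~p8 \/ p4 \/ ~p1) — ~p8 is true.
  10. (p1 \/ p7 \/ p3) — p3 is true.
  11. (~p7 \/ ~p4 \/ ~p1) — ~p4 is true.
  12. (p6 \/ ~p8 \/ p5) — ~p8 is true.
  13. (~p6 \/ ~p5 \/ p1) — ~p5 is true.
  14. (~p4 \/ ~p8 \/ ~p7) — ~p8 is true.
  15. (~p6 \/ ~p2 \/ p3) — p3 is true.
  16. (~p8 \/ ~p3 \/ p6) — ~p8 is true.
  17. (p3 \/ ~p9 \/ ~p5) — p3 is true.
  18. (~p4 \/ ~p8 \/ ~p2) — ~p8 is true.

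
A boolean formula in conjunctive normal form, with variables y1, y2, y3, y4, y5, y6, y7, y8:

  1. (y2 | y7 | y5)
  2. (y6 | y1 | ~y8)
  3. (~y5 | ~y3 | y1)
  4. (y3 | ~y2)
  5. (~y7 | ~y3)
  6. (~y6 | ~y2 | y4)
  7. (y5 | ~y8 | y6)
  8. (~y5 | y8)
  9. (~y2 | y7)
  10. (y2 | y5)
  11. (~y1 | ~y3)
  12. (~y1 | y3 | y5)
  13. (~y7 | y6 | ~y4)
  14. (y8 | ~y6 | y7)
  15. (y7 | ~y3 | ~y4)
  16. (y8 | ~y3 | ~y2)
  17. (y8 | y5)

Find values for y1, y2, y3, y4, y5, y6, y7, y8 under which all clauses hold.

y1 = 1, y2 = 0, y3 = 0, y4 = 0, y5 = 1, y6 = 0, y7 = 1, y8 = 1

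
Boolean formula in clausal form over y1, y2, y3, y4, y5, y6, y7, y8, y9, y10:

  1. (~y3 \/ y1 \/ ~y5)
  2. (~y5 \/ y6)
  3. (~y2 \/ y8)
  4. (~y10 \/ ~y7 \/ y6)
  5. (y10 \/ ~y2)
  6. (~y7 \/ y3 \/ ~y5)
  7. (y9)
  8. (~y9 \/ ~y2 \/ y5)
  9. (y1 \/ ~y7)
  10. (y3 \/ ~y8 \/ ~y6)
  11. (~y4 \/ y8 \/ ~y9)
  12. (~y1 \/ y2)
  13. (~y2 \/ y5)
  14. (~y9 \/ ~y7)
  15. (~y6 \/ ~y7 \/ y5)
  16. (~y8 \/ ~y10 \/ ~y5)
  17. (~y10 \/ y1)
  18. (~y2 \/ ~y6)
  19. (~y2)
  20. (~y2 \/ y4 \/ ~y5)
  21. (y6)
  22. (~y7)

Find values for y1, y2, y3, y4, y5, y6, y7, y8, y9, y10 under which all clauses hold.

y1 = F  y2 = F  y3 = T  y4 = T  y5 = F  y6 = T  y7 = F  y8 = T  y9 = T  y10 = F

(y9) is a unit clause, so y9 = True.
Unit propagation: (~y7) forces y7 = False.
(~y2) is a unit clause, so y2 = False.
(~y1) is a unit clause, so y1 = False.
The clause (~y10) is unit: y10 must be False.
The clause (y6) is unit: y6 must be True.
y5 occurs only negated in the remaining clauses — set y5 = False.
Set y3 = True and propagate.
The remaining clauses are satisfied by y4 = True, y8 = True.
Every clause has at least one true literal under this assignment.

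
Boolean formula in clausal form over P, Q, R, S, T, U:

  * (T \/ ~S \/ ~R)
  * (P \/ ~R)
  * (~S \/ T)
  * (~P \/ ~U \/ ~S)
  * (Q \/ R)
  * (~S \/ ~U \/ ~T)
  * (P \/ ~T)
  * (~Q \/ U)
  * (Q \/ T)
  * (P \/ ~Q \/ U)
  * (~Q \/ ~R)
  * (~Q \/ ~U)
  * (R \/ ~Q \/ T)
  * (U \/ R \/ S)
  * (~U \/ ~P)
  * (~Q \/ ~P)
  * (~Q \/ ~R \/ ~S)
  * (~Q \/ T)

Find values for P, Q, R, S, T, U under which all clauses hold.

Try P = True.
  then U is forced to False.
  then Q is forced to False.
  then R is forced to True.
  then T is forced to True.
S is now unconstrained; take S = True.

P=T, Q=F, R=T, S=T, T=T, U=F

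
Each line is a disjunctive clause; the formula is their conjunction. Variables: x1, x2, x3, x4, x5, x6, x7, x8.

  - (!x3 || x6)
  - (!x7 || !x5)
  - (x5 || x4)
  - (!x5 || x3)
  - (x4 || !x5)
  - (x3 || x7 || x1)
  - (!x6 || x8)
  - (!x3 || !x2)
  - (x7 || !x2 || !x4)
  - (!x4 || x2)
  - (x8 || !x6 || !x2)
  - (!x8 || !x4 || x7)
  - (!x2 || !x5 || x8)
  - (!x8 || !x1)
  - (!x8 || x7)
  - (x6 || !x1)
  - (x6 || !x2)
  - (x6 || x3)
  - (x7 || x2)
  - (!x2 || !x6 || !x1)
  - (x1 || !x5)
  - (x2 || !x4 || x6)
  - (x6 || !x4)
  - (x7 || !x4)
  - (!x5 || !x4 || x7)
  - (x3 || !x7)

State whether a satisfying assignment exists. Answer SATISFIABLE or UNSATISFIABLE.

UNSATISFIABLE

x2 = True:
  propagation gives x3=False, x5=False, x4=True, x7=True; an empty clause results — contradiction.
x2 = False:
  propagation gives x4=False, x5=True; an empty clause results — contradiction.
Every branch closes, so no satisfying assignment exists.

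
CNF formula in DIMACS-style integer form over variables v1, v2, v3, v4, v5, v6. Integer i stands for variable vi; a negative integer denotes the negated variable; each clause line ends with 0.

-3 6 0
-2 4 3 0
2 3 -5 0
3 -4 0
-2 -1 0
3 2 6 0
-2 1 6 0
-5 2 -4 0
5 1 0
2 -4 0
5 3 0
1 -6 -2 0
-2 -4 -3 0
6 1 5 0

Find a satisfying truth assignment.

v1=True, v2=False, v3=True, v4=False, v5=False, v6=True

Try v1 = True.
  then v2 is forced to False.
  then v4 is forced to False.
The remaining clauses are satisfied by v3 = True, v5 = False, v6 = True.
Every clause has at least one true literal under this assignment.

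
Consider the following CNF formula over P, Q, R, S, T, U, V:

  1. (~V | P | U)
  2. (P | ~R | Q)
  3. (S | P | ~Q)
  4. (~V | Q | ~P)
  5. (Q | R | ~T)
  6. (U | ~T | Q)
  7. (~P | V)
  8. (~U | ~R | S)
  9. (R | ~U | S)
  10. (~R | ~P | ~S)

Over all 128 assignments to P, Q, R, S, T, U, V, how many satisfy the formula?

Case analysis on P and Q:
  P=T, Q=T: T free; 4 ways for (R,S,U,V) × 2^1 = 8.
  P=T, Q=F: a clause becomes empty — 0.
  P=F, Q=T: R, T free; 3 ways for (S,U,V) × 2^2 = 12.
  P=F, Q=F: remaining (R,S,T,U,V) ∈ {(F,F,F,F,F); (F,T,F,F,F); (F,T,F,T,F); (F,T,F,T,T)} — 4.
Total: 8 + 0 + 12 + 4 = 24.

24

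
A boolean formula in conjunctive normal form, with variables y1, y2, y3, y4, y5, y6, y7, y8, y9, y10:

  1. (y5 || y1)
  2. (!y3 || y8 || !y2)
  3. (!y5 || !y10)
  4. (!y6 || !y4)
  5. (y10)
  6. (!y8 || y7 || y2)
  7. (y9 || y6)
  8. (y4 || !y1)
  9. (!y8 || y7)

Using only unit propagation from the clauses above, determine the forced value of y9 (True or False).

(y10) is a unit clause: y10 = True.
(!y10 || !y5): since y10 = True, the clause reduces to (!y5). y5 = False.
In (y5 || y1), y5 is now false; y1 must hold, so y1 = True.
In (!y1 || y4), !y1 is now false; y4 must hold, so y4 = True.
(!y4 || !y6) with y4 = True leaves only !y6, so y6 = False.
(y9 || y6) with y6 = False leaves only y9, so y9 = True.

True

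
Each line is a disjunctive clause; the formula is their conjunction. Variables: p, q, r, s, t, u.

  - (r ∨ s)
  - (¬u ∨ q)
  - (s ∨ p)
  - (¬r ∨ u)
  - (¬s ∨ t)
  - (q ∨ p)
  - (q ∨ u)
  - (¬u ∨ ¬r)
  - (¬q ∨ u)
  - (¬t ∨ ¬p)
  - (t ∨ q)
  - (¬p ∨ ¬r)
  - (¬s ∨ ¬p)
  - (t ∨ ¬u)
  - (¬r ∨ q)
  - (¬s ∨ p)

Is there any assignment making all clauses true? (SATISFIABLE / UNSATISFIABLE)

UNSATISFIABLE

p = True:
  propagation gives t=False, s=False, r=True; an empty clause results — contradiction.
p = False:
  propagation gives s=True; an empty clause results — contradiction.
Every branch closes, so no satisfying assignment exists.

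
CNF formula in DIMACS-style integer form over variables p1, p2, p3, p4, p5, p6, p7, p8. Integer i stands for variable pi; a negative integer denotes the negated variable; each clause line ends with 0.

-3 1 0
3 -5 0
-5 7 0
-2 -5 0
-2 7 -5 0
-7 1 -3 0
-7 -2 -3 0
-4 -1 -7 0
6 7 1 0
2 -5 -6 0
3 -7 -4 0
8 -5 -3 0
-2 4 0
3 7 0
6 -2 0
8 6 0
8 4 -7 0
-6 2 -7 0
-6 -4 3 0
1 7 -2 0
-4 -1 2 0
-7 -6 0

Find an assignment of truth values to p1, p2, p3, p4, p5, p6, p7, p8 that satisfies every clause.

p1=T, p2=T, p3=T, p4=T, p5=F, p6=T, p7=F, p8=F

Check each clause:
  1. (!p3 || p1) — p1 is true.
  2. (p3 || !p5) — p3 is true.
  3. (!p5 || p7) — !p5 is true.
  4. (!p5 || !p2) — !p5 is true.
  5. (!p2 || !p5 || p7) — !p5 is true.
  6. (p1 || !p3 || !p7) — !p7 is true.
  7. (!p3 || !p7 || !p2) — !p7 is true.
  8. (!p4 || !p7 || !p1) — !p7 is true.
  9. (p7 || p6 || p1) — p1 is true.
  10. (!p5 || p2 || !p6) — p2 is true.
  11. (!p7 || p3 || !p4) — !p7 is true.
  12. (!p5 || p8 || !p3) — !p5 is true.
  13. (p4 || !p2) — p4 is true.
  14. (p7 || p3) — p3 is true.
  15. (p6 || !p2) — p6 is true.
  16. (p6 || p8) — p6 is true.
  17. (p4 || p8 || !p7) — !p7 is true.
  18. (!p7 || p2 || !p6) — !p7 is true.
  19. (!p6 || !p4 || p3) — p3 is true.
  20. (p1 || p7 || !p2) — p1 is true.
  21. (!p1 || !p4 || p2) — p2 is true.
  22. (!p6 || !p7) — !p7 is true.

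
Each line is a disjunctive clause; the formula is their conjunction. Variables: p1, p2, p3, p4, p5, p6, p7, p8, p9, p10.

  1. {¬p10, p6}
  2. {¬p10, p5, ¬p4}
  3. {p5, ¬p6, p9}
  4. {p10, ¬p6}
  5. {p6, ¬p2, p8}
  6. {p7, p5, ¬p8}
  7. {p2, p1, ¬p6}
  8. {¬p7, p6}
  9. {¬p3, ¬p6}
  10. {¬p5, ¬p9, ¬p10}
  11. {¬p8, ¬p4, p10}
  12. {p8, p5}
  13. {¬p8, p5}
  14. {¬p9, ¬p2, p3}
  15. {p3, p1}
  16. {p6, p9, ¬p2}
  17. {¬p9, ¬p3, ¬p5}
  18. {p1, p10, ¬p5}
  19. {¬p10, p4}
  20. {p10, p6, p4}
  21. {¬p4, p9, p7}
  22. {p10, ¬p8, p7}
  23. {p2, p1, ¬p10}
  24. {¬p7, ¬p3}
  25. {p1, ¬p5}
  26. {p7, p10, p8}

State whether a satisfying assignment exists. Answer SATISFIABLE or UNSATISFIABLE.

SATISFIABLE

p1 occurs only positively in the remaining clauses — set p1 = True.
Try p2 = True.
For the remaining variables, p3 = False, p4 = True, p5 = True, p6 = True, p7 = True, p8 = True, p9 = False, p10 = True works.
Every clause has at least one true literal under this assignment.
So p1=T, p2=T, p3=F, p4=T, p5=T, p6=T, p7=T, p8=T, p9=F, p10=T is a satisfying assignment.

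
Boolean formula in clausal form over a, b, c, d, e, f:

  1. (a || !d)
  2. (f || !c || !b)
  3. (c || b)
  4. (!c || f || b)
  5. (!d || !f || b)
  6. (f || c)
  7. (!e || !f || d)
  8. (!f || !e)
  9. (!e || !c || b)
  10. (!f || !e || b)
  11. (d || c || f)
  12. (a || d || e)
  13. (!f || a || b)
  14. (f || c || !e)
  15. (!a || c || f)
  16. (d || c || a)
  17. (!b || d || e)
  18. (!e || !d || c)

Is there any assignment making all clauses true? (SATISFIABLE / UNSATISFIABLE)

Set a = True and propagate.
Set b = True and propagate.
For the remaining variables, c = False, d = True, e = False, f = True works.
So a=1, b=1, c=0, d=1, e=0, f=1 is a satisfying assignment.

SATISFIABLE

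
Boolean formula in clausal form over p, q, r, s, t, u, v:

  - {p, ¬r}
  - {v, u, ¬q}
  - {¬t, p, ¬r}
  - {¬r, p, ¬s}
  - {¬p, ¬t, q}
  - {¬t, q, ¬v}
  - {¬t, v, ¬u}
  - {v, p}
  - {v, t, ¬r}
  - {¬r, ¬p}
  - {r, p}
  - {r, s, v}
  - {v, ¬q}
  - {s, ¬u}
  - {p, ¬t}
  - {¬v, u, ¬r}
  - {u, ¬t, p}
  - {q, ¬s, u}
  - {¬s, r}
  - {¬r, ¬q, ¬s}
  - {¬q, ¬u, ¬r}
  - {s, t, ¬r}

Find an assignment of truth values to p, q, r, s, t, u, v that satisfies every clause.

p=True  q=False  r=False  s=False  t=False  u=False  v=True

Branch on p: take p = True.
  then r is forced to False.
  then s is forced to False.
  then v is forced to True.
  then u is forced to False.
The remaining clauses are satisfied by q = False, t = False.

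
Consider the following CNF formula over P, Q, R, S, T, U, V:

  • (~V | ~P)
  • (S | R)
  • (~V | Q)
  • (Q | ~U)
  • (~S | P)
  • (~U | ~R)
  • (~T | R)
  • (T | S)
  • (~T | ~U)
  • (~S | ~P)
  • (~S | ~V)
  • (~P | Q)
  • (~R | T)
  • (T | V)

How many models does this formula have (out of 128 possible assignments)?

Satisfying assignments:
  P=F Q=F R=T S=F T=T U=F V=F
  P=F Q=T R=T S=F T=T U=F V=F
  P=F Q=T R=T S=F T=T U=F V=T
  P=T Q=T R=T S=F T=T U=F V=F
That's 4 in total.

4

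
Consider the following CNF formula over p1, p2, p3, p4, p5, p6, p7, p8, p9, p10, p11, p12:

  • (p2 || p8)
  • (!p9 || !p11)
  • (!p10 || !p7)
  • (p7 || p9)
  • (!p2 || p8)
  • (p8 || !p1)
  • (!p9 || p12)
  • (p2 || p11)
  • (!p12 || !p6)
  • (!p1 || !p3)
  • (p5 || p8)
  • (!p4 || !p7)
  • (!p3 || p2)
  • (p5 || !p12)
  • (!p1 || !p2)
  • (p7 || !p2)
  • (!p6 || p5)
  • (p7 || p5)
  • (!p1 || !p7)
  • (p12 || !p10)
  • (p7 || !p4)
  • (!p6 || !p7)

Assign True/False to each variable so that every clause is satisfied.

p1=F  p2=T  p3=F  p4=F  p5=T  p6=F  p7=T  p8=T  p9=F  p10=F  p11=T  p12=F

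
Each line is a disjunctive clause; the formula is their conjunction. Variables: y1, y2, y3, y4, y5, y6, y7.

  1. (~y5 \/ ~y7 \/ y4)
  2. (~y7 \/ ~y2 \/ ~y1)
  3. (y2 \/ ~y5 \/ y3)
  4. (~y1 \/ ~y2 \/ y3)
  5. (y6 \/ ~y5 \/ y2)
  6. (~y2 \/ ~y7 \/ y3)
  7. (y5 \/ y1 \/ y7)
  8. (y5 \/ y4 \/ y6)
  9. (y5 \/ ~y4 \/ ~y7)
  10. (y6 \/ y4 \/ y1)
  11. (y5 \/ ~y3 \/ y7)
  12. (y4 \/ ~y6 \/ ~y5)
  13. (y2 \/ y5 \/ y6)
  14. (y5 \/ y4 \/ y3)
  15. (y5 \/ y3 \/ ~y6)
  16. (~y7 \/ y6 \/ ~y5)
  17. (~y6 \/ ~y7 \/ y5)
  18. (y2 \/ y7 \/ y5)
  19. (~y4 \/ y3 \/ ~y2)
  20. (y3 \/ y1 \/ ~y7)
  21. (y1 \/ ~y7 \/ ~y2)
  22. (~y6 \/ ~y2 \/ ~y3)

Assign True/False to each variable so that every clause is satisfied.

y1=False, y2=True, y3=True, y4=True, y5=True, y6=False, y7=False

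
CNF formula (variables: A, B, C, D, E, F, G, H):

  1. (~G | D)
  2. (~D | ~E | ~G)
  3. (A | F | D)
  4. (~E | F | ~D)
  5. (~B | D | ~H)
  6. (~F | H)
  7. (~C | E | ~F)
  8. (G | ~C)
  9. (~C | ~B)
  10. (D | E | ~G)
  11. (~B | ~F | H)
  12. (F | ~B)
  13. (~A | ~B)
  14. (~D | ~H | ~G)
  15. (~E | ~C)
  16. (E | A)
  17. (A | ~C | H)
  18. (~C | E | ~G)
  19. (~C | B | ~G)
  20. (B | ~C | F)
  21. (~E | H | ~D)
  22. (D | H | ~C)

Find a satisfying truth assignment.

A = T, B = F, C = F, D = F, E = T, F = T, G = F, H = T

Check each clause:
  1. (D | ~G) — ~G is true.
  2. (~D | ~E | ~G) — ~G is true.
  3. (F | A | D) — A is true.
  4. (~E | ~D | F) — ~D is true.
  5. (~B | D | ~H) — ~B is true.
  6. (H | ~F) — H is true.
  7. (E | ~F | ~C) — E is true.
  8. (G | ~C) — ~C is true.
  9. (~B | ~C) — ~C is true.
  10. (D | ~G | E) — ~G is true.
  11. (~B | ~F | H) — H is true.
  12. (~B | F) — ~B is true.
  13. (~A | ~B) — ~B is true.
  14. (~G | ~D | ~H) — ~G is true.
  15. (~C | ~E) — ~C is true.
  16. (A | E) — A is true.
  17. (H | ~C | A) — H is true.
  18. (E | ~G | ~C) — ~G is true.
  19. (~C | B | ~G) — ~G is true.
  20. (~C | F | B) — ~C is true.
  21. (~E | H | ~D) — H is true.
  22. (~C | D | H) — H is true.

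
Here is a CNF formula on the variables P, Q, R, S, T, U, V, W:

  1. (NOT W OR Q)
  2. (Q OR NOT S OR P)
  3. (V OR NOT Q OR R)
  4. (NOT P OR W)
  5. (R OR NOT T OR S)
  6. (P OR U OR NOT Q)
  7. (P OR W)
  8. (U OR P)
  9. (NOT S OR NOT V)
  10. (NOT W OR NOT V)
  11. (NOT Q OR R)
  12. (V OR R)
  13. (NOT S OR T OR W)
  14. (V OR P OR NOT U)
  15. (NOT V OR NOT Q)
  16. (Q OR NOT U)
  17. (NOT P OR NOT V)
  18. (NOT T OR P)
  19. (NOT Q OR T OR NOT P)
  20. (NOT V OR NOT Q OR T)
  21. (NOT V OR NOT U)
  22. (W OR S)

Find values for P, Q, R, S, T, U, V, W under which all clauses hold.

P=True, Q=True, R=True, S=False, T=True, U=False, V=False, W=True

R occurs only positively in the remaining clauses — set R = True.
Branch on P: take P = True.
  then W is forced to True.
  then Q is forced to True.
  then V is forced to False.
  then T is forced to True.
S, U are now unconstrained; take S = False, U = False.
Every clause has at least one true literal under this assignment.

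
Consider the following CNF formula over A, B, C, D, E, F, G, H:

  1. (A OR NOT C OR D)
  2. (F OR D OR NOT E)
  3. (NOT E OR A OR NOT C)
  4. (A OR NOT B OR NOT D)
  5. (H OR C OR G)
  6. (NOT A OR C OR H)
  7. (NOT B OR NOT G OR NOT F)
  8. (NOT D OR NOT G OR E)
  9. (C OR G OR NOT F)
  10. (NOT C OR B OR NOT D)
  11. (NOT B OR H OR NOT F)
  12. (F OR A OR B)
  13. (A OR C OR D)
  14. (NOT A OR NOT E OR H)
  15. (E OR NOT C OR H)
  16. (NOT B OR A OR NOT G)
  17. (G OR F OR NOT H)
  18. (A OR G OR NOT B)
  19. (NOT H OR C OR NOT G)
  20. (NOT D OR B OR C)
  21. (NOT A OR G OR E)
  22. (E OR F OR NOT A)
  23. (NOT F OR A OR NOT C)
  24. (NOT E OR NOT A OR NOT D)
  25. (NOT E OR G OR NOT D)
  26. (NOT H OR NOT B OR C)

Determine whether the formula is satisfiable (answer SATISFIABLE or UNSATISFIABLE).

Branch on A: take A = True.
For the remaining variables, B = False, C = True, D = False, E = True, F = True, G = False, H = True works.
So A=True, B=False, C=True, D=False, E=True, F=True, G=False, H=True is a satisfying assignment.

SATISFIABLE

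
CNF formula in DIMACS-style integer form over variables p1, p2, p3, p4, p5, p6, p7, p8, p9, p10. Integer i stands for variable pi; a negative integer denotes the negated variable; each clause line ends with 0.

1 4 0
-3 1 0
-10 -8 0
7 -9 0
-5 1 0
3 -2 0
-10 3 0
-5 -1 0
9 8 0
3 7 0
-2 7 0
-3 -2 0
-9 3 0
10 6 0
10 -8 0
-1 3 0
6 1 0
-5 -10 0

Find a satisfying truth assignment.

p2 occurs only negated in the remaining clauses — set p2 = False.
Pure literal: p5 appears only negated; assign p5 = False.
Branch on p1: take p1 = True.
  then p3 is forced to True.
The remaining clauses are satisfied by p4 = False, p6 = False, p7 = True, p8 = False, p9 = True, p10 = True.
Check each clause:
  1. (p4 \/ p1) — p1 is true.
  2. (~p3 \/ p1) — p1 is true.
  3. (~p8 \/ ~p10) — ~p8 is true.
  4. (~p9 \/ p7) — p7 is true.
  5. (p1 \/ ~p5) — p1 is true.
  6. (~p2 \/ p3) — p3 is true.
  7. (p3 \/ ~p10) — p3 is true.
  8. (~p1 \/ ~p5) — ~p5 is true.
  9. (p8 \/ p9) — p9 is true.
  10. (p7 \/ p3) — p3 is true.
  11. (~p2 \/ p7) — ~p2 is true.
  12. (~p2 \/ ~p3) — ~p2 is true.
  13. (~p9 \/ p3) — p3 is true.
  14. (p10 \/ p6) — p10 is true.
  15. (p10 \/ ~p8) — ~p8 is true.
  16. (p3 \/ ~p1) — p3 is true.
  17. (p1 \/ p6) — p1 is true.
  18. (~p10 \/ ~p5) — ~p5 is true.

p1=T, p2=F, p3=T, p4=F, p5=F, p6=F, p7=T, p8=F, p9=T, p10=T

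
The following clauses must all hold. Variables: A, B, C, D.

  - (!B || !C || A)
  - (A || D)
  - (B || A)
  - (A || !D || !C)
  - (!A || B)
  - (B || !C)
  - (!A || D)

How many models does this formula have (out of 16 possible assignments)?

The models are:
  A=0 B=1 C=0 D=1
  A=1 B=1 C=0 D=1
  A=1 B=1 C=1 D=1
That's 3 in total.

3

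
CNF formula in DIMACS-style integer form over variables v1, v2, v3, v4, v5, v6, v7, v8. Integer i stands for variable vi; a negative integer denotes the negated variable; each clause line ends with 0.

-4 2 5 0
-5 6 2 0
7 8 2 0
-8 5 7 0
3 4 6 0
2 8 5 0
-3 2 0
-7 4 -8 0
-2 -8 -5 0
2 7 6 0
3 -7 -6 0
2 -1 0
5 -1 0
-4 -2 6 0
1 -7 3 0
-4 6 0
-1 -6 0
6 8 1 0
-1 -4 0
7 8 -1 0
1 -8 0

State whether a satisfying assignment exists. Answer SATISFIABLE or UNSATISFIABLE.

SATISFIABLE

Try v1 = False.
  then v8 is forced to False.
  then v6 is forced to True.
For the remaining variables, v2 = True, v3 = False, v4 = False, v5 = False, v7 = False works.
So v1=F, v2=T, v3=F, v4=F, v5=F, v6=T, v7=F, v8=F is a satisfying assignment.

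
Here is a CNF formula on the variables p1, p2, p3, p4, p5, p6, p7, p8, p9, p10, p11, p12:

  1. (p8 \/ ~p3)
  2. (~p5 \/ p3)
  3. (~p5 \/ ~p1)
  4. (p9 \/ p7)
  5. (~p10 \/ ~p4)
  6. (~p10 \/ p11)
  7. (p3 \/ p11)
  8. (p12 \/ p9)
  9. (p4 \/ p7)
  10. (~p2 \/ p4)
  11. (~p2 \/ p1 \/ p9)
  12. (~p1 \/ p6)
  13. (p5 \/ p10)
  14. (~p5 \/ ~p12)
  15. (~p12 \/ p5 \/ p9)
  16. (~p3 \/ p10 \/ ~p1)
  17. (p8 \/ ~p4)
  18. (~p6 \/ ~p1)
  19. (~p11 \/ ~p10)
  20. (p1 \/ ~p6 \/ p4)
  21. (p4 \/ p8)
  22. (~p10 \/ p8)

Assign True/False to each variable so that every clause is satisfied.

p1=False, p2=False, p3=True, p4=True, p5=True, p6=False, p7=False, p8=True, p9=True, p10=False, p11=False, p12=False

Check each clause:
  1. (p8 \/ ~p3) — p8 is true.
  2. (~p5 \/ p3) — p3 is true.
  3. (~p5 \/ ~p1) — ~p1 is true.
  4. (p9 \/ p7) — p9 is true.
  5. (~p10 \/ ~p4) — ~p10 is true.
  6. (~p10 \/ p11) — ~p10 is true.
  7. (p3 \/ p11) — p3 is true.
  8. (p9 \/ p12) — p9 is true.
  9. (p4 \/ p7) — p4 is true.
  10. (~p2 \/ p4) — p4 is true.
  11. (p9 \/ p1 \/ ~p2) — p9 is true.
  12. (p6 \/ ~p1) — ~p1 is true.
  13. (p5 \/ p10) — p5 is true.
  14. (~p12 \/ ~p5) — ~p12 is true.
  15. (p5 \/ p9 \/ ~p12) — p9 is true.
  16. (~p1 \/ ~p3 \/ p10) — ~p1 is true.
  17. (p8 \/ ~p4) — p8 is true.
  18. (~p6 \/ ~p1) — ~p6 is true.
  19. (~p11 \/ ~p10) — ~p11 is true.
  20. (~p6 \/ p1 \/ p4) — ~p6 is true.
  21. (p8 \/ p4) — p8 is true.
  22. (~p10 \/ p8) — p8 is true.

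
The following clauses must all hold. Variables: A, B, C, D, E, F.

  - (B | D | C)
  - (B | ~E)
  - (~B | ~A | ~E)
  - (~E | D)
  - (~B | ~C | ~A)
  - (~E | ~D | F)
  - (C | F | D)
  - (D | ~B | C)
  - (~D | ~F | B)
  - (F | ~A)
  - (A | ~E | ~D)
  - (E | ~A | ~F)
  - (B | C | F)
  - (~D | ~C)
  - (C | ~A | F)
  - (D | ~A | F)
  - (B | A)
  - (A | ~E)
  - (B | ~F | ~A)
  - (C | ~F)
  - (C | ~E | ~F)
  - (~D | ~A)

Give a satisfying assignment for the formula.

Try A = False.
  then B is forced to True.
  then E is forced to False.
For the remaining variables, C = True, D = False, F = True works.

A=F, B=T, C=T, D=F, E=F, F=T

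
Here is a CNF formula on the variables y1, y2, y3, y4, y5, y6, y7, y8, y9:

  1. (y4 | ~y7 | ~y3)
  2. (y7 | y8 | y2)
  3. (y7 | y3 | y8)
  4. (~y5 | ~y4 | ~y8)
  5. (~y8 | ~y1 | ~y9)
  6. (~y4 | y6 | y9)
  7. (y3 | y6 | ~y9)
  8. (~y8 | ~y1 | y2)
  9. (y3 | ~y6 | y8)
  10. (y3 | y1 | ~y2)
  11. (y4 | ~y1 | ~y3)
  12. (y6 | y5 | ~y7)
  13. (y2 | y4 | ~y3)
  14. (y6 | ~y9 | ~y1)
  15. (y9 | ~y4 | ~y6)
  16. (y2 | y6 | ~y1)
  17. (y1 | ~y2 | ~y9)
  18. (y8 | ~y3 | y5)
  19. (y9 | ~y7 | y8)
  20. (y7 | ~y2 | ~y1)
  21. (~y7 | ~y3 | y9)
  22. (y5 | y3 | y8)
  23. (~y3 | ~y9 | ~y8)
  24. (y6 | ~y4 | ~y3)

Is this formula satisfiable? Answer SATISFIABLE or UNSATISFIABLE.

Try y1 = False.
For the remaining variables, y2 = False, y3 = False, y4 = False, y5 = False, y6 = True, y7 = False, y8 = True, y9 = False works.
Every clause has at least one true literal under this assignment.
So y1=F, y2=F, y3=F, y4=F, y5=F, y6=T, y7=F, y8=T, y9=F is a satisfying assignment.

SATISFIABLE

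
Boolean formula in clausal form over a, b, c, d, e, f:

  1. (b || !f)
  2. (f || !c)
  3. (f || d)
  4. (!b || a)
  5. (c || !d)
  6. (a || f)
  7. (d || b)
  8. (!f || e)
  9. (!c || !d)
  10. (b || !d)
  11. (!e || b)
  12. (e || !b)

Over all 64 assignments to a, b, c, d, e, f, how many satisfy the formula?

The models are:
  a=1 b=1 c=0 d=0 e=1 f=1
  a=1 b=1 c=1 d=0 e=1 f=1
Count: 2.

2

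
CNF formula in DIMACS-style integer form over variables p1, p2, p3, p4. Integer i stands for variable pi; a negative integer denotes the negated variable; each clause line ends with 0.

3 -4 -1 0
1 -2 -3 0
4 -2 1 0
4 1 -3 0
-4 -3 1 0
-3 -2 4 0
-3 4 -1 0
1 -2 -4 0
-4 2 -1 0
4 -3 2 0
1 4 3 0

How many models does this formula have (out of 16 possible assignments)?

4

The models are:
  p1=F p2=F p3=F p4=T
  p1=T p2=F p3=F p4=F
  p1=T p2=T p3=F p4=F
  p1=T p2=T p3=T p4=T
Count: 4.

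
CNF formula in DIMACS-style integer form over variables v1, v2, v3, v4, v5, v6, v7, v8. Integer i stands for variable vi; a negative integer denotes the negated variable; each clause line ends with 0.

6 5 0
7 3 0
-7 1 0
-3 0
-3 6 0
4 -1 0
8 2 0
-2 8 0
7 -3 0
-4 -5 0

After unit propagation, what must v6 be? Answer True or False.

(NOT v3) is a unit clause: v3 = False.
In (v3 OR v7), v3 is now false; v7 must hold, so v7 = True.
(v1 OR NOT v7): since v7 = True, the clause reduces to (v1). v1 = True.
In (v4 OR NOT v1), NOT v1 is now false; v4 must hold, so v4 = True.
(NOT v4 OR NOT v5): since v4 = True, the clause reduces to (NOT v5). v5 = False.
(v6 OR v5): since v5 = False, the clause reduces to (v6). v6 = True.

True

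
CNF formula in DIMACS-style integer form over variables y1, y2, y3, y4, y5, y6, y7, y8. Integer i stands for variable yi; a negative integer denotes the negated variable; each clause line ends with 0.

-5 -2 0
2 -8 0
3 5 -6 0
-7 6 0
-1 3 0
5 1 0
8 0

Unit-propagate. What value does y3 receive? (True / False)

Unit clause (y8) sets y8 = True.
In (¬y8 ∨ y2), ¬y8 is now false; y2 must hold, so y2 = True.
(¬y5 ∨ ¬y2): since y2 = True, the clause reduces to (¬y5). y5 = False.
(y5 ∨ y1) with y5 = False leaves only y1, so y1 = True.
(y3 ∨ ¬y1) with y1 = True leaves only y3, so y3 = True.

True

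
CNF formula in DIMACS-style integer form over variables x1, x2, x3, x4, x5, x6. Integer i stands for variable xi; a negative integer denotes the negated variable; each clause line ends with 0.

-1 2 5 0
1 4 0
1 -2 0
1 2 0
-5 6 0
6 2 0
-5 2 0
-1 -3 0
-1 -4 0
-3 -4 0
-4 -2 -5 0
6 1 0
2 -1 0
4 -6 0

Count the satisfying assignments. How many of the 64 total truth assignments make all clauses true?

1

The models are:
  x1=T x2=T x3=F x4=F x5=F x6=F
Count: 1.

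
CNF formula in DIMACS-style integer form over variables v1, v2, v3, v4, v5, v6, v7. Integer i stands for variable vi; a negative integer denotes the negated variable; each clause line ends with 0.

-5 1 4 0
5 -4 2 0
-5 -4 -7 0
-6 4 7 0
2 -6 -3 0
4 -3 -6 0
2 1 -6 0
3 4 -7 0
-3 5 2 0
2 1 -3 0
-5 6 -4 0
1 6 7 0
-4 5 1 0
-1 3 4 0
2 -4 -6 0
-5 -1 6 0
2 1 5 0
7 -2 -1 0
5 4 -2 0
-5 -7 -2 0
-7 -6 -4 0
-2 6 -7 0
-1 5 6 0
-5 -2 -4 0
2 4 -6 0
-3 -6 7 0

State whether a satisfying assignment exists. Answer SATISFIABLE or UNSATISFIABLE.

UNSATISFIABLE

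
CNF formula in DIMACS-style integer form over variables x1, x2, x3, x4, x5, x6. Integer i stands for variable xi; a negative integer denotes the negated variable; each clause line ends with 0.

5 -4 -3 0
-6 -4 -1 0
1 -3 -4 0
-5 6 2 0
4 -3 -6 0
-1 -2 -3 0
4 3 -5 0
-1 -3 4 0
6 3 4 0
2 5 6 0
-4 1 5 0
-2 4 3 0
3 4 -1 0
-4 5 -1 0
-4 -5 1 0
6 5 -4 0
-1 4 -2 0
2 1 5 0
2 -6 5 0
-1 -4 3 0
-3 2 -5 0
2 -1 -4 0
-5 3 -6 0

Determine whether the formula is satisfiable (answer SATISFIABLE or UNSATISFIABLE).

SATISFIABLE

Set x1 = False and propagate.
Branch on x2: take x2 = True.
Try x3 = True.
  then x4 is forced to False.
  then x6 is forced to False.
x5 is now unconstrained; take x5 = True.
So x1 = False, x2 = True, x3 = True, x4 = False, x5 = True, x6 = False is a satisfying assignment.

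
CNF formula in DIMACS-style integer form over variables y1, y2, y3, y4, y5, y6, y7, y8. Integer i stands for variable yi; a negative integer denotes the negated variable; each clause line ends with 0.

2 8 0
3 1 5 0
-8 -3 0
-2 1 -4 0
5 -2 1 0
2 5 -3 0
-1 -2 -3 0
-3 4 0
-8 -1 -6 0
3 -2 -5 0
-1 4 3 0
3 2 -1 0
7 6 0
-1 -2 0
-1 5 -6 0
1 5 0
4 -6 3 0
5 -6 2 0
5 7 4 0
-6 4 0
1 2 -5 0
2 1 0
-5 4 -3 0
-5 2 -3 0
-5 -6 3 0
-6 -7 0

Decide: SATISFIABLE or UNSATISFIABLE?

y1 = True:
  propagation gives y2=False, y8=True, y3=False; an empty clause results — contradiction.
y1 = False:
  propagation gives y5=True, y2=True, y4=False, y3=False; an empty clause results — contradiction.
Every branch closes, so no satisfying assignment exists.

UNSATISFIABLE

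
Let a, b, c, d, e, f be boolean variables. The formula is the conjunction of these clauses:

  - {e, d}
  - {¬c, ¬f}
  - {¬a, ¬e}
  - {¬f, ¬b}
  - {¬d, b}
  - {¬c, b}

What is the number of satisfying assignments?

Split on b, then c.
  b=T, c=T: remaining (a,d,e,f) ∈ {(F,F,T,F); (F,T,F,F); (F,T,T,F); (T,T,F,F)} — 4.
  b=T, c=F: remaining (a,d,e,f) ∈ {(F,F,T,F); (F,T,F,F); (F,T,T,F); (T,T,F,F)} — 4.
  b=F, c=T: a clause becomes empty — 0.
  b=F, c=F: remaining (a,d,e,f) ∈ {(F,F,T,F); (F,F,T,T)} — 2.
Total: 4 + 4 + 0 + 2 = 10.

10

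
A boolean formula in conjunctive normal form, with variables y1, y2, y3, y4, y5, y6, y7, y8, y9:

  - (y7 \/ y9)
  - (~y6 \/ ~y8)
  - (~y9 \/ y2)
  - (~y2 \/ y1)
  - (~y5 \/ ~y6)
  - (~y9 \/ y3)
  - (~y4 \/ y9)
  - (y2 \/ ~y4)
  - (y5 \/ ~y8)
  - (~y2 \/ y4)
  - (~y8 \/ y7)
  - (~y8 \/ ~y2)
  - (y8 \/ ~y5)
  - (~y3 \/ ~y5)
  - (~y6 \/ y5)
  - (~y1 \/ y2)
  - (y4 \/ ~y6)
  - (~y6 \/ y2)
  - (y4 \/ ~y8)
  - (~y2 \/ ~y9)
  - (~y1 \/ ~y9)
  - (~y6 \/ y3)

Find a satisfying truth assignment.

y1 = F  y2 = F  y3 = T  y4 = F  y5 = F  y6 = F  y7 = T  y8 = F  y9 = F

Check each clause:
  1. (y9 \/ y7) — y7 is true.
  2. (~y8 \/ ~y6) — ~y8 is true.
  3. (y2 \/ ~y9) — ~y9 is true.
  4. (~y2 \/ y1) — ~y2 is true.
  5. (~y5 \/ ~y6) — ~y6 is true.
  6. (y3 \/ ~y9) — y3 is true.
  7. (y9 \/ ~y4) — ~y4 is true.
  8. (~y4 \/ y2) — ~y4 is true.
  9. (y5 \/ ~y8) — ~y8 is true.
  10. (y4 \/ ~y2) — ~y2 is true.
  11. (~y8 \/ y7) — ~y8 is true.
  12. (~y2 \/ ~y8) — ~y8 is true.
  13. (y8 \/ ~y5) — ~y5 is true.
  14. (~y5 \/ ~y3) — ~y5 is true.
  15. (y5 \/ ~y6) — ~y6 is true.
  16. (~y1 \/ y2) — ~y1 is true.
  17. (~y6 \/ y4) — ~y6 is true.
  18. (y2 \/ ~y6) — ~y6 is true.
  19. (y4 \/ ~y8) — ~y8 is true.
  20. (~y2 \/ ~y9) — ~y2 is true.
  21. (~y9 \/ ~y1) — ~y1 is true.
  22. (y3 \/ ~y6) — ~y6 is true.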